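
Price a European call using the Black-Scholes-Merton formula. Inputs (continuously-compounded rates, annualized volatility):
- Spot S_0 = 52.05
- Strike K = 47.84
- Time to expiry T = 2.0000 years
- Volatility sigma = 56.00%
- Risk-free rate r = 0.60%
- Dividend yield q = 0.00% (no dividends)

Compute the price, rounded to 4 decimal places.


Answer: Price = 17.7867

Derivation:
d1 = (ln(S/K) + (r - q + 0.5*sigma^2) * T) / (sigma * sqrt(T)) = 0.51763081
d2 = d1 - sigma * sqrt(T) = -0.27432879
exp(-rT) = 0.98807171; exp(-qT) = 1.00000000
C = S_0 * exp(-qT) * N(d1) - K * exp(-rT) * N(d2)
N(d1) = 0.69764206; N(d2) = 0.39191598
C = 52.0500 * 1.00000000 * 0.69764206 - 47.8400 * 0.98807171 * 0.39191598 = 17.7867


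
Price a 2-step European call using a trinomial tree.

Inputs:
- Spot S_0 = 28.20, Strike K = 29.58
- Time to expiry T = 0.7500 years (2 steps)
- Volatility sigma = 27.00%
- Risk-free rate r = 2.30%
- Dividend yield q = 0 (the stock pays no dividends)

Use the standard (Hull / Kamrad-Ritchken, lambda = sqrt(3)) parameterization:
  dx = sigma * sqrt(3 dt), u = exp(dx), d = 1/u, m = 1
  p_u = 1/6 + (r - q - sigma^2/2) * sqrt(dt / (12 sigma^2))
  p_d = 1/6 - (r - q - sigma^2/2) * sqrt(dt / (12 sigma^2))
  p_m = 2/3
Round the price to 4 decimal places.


Answer: Price = V(0,0) = 2.1493

Derivation:
dt = T/N = 0.375000; dx = sigma*sqrt(3*dt) = 0.286378
u = exp(dx) = 1.331596; d = 1/u = 0.750979
p_u = 0.157861, p_m = 0.666667, p_d = 0.175473
Discount per step: exp(-r*dt) = 0.991412
Stock lattice S(k, j) with j the centered position index:
  k=0: S(0,+0) = 28.2000
  k=1: S(1,-1) = 21.1776; S(1,+0) = 28.2000; S(1,+1) = 37.5510
  k=2: S(2,-2) = 15.9039; S(2,-1) = 21.1776; S(2,+0) = 28.2000; S(2,+1) = 37.5510; S(2,+2) = 50.0028
Terminal payoffs V(N, j) = max(S_T - K, 0):
  V(2,-2) = 0.000000; V(2,-1) = 0.000000; V(2,+0) = 0.000000; V(2,+1) = 7.971008; V(2,+2) = 20.422773
Backward induction: V(k, j) = exp(-r*dt) * [p_u * V(k+1, j+1) + p_m * V(k+1, j) + p_d * V(k+1, j-1)]
  V(1,-1) = exp(-r*dt) * [p_u*0.000000 + p_m*0.000000 + p_d*0.000000] = 0.000000
  V(1,+0) = exp(-r*dt) * [p_u*7.971008 + p_m*0.000000 + p_d*0.000000] = 1.247502
  V(1,+1) = exp(-r*dt) * [p_u*20.422773 + p_m*7.971008 + p_d*0.000000] = 8.464633
  V(0,+0) = exp(-r*dt) * [p_u*8.464633 + p_m*1.247502 + p_d*0.000000] = 2.149282


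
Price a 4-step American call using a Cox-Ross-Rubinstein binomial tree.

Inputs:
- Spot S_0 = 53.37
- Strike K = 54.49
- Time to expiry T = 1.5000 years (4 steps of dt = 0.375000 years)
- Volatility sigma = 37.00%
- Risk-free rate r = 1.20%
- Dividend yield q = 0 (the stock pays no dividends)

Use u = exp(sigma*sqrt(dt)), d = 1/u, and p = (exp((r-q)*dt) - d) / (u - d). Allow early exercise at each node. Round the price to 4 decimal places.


Answer: Price = V(0,0) = 9.1244

Derivation:
dt = T/N = 0.375000
u = exp(sigma*sqrt(dt)) = 1.254300; d = 1/u = 0.797257
p = (exp((r-q)*dt) - d) / (u - d) = 0.453465
Discount per step: exp(-r*dt) = 0.995510
Stock lattice S(k, i) with i counting down-moves:
  k=0: S(0,0) = 53.3700
  k=1: S(1,0) = 66.9420; S(1,1) = 42.5496
  k=2: S(2,0) = 83.9654; S(2,1) = 53.3700; S(2,2) = 33.9230
  k=3: S(3,0) = 105.3178; S(3,1) = 66.9420; S(3,2) = 42.5496; S(3,3) = 27.0454
  k=4: S(4,0) = 132.1001; S(4,1) = 83.9654; S(4,2) = 53.3700; S(4,3) = 33.9230; S(4,4) = 21.5621
Terminal payoffs V(N, i) = max(S_T - K, 0):
  V(4,0) = 77.610104; V(4,1) = 29.475365; V(4,2) = 0.000000; V(4,3) = 0.000000; V(4,4) = 0.000000
Backward induction: V(k, i) = exp(-r*dt) * [p * V(k+1, i) + (1-p) * V(k+1, i+1)]; then take max(V_cont, immediate exercise) for American.
  V(3,0) = exp(-r*dt) * [p*77.610104 + (1-p)*29.475365] = 51.072428; exercise = 50.827773; V(3,0) = max -> 51.072428
  V(3,1) = exp(-r*dt) * [p*29.475365 + (1-p)*0.000000] = 13.306027; exercise = 12.452001; V(3,1) = max -> 13.306027
  V(3,2) = exp(-r*dt) * [p*0.000000 + (1-p)*0.000000] = 0.000000; exercise = 0.000000; V(3,2) = max -> 0.000000
  V(3,3) = exp(-r*dt) * [p*0.000000 + (1-p)*0.000000] = 0.000000; exercise = 0.000000; V(3,3) = max -> 0.000000
  V(2,0) = exp(-r*dt) * [p*51.072428 + (1-p)*13.306027] = 30.295122; exercise = 29.475365; V(2,0) = max -> 30.295122
  V(2,1) = exp(-r*dt) * [p*13.306027 + (1-p)*0.000000] = 6.006723; exercise = 0.000000; V(2,1) = max -> 6.006723
  V(2,2) = exp(-r*dt) * [p*0.000000 + (1-p)*0.000000] = 0.000000; exercise = 0.000000; V(2,2) = max -> 0.000000
  V(1,0) = exp(-r*dt) * [p*30.295122 + (1-p)*6.006723] = 16.944234; exercise = 12.452001; V(1,0) = max -> 16.944234
  V(1,1) = exp(-r*dt) * [p*6.006723 + (1-p)*0.000000] = 2.711607; exercise = 0.000000; V(1,1) = max -> 2.711607
  V(0,0) = exp(-r*dt) * [p*16.944234 + (1-p)*2.711607] = 9.124449; exercise = 0.000000; V(0,0) = max -> 9.124449


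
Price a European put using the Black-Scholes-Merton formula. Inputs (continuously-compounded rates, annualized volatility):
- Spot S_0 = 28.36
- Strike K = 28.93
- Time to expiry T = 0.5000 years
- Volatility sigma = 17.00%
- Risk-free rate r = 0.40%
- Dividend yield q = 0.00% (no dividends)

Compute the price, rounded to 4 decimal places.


Answer: Price = 1.6427

Derivation:
d1 = (ln(S/K) + (r - q + 0.5*sigma^2) * T) / (sigma * sqrt(T)) = -0.08879945
d2 = d1 - sigma * sqrt(T) = -0.20900760
exp(-rT) = 0.99800200; exp(-qT) = 1.00000000
P = K * exp(-rT) * N(-d2) - S_0 * exp(-qT) * N(-d1)
N(-d1) = 0.53537935; N(-d2) = 0.58277885
P = 28.9300 * 0.99800200 * 0.58277885 - 28.3600 * 1.00000000 * 0.53537935 = 1.6427


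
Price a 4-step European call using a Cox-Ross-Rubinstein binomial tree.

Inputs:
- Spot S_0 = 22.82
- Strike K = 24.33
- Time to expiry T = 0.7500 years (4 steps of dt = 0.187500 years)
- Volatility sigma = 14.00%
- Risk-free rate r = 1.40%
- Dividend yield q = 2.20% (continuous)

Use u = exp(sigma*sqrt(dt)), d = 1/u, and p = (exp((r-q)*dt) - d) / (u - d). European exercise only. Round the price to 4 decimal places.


Answer: Price = V(0,0) = 0.5497

Derivation:
dt = T/N = 0.187500
u = exp(sigma*sqrt(dt)) = 1.062497; d = 1/u = 0.941179
p = (exp((r-q)*dt) - d) / (u - d) = 0.472494
Discount per step: exp(-r*dt) = 0.997378
Stock lattice S(k, i) with i counting down-moves:
  k=0: S(0,0) = 22.8200
  k=1: S(1,0) = 24.2462; S(1,1) = 21.4777
  k=2: S(2,0) = 25.7615; S(2,1) = 22.8200; S(2,2) = 20.2144
  k=3: S(3,0) = 27.3715; S(3,1) = 24.2462; S(3,2) = 21.4777; S(3,3) = 19.0253
  k=4: S(4,0) = 29.0821; S(4,1) = 25.7615; S(4,2) = 22.8200; S(4,3) = 20.2144; S(4,4) = 17.9063
Terminal payoffs V(N, i) = max(S_T - K, 0):
  V(4,0) = 4.752146; V(4,1) = 1.431494; V(4,2) = 0.000000; V(4,3) = 0.000000; V(4,4) = 0.000000
Backward induction: V(k, i) = exp(-r*dt) * [p * V(k+1, i) + (1-p) * V(k+1, i+1)].
  V(3,0) = exp(-r*dt) * [p*4.752146 + (1-p)*1.431494] = 2.992617
  V(3,1) = exp(-r*dt) * [p*1.431494 + (1-p)*0.000000] = 0.674600
  V(3,2) = exp(-r*dt) * [p*0.000000 + (1-p)*0.000000] = 0.000000
  V(3,3) = exp(-r*dt) * [p*0.000000 + (1-p)*0.000000] = 0.000000
  V(2,0) = exp(-r*dt) * [p*2.992617 + (1-p)*0.674600] = 1.765210
  V(2,1) = exp(-r*dt) * [p*0.674600 + (1-p)*0.000000] = 0.317909
  V(2,2) = exp(-r*dt) * [p*0.000000 + (1-p)*0.000000] = 0.000000
  V(1,0) = exp(-r*dt) * [p*1.765210 + (1-p)*0.317909] = 0.999124
  V(1,1) = exp(-r*dt) * [p*0.317909 + (1-p)*0.000000] = 0.149816
  V(0,0) = exp(-r*dt) * [p*0.999124 + (1-p)*0.149816] = 0.549665


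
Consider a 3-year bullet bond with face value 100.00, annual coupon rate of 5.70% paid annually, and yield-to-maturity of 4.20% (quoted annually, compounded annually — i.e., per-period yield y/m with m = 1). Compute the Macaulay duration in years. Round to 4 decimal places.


Coupon per period c = face * coupon_rate / m = 5.700000
Periods per year m = 1; per-period yield y/m = 0.042000
Number of cashflows N = 3
Cashflows (t years, CF_t, discount factor 1/(1+y/m)^(m*t), PV):
  t = 1.0000: CF_t = 5.700000, DF = 0.959693, PV = 5.470250
  t = 2.0000: CF_t = 5.700000, DF = 0.921010, PV = 5.249760
  t = 3.0000: CF_t = 105.700000, DF = 0.883887, PV = 93.426877
Price P = sum_t PV_t = 104.146886
Macaulay numerator sum_t t * PV_t:
  t * PV_t at t = 1.0000: 5.470250
  t * PV_t at t = 2.0000: 10.499519
  t * PV_t at t = 3.0000: 280.280630
Macaulay duration D = (sum_t t * PV_t) / P = 296.250399 / 104.146886 = 2.844544

Answer: Macaulay duration = 2.8445 years


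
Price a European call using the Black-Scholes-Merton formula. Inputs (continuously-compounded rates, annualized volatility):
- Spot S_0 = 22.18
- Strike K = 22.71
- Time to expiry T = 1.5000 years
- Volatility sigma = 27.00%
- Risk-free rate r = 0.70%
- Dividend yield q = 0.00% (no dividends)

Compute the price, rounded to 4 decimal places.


Answer: Price = 2.7879

Derivation:
d1 = (ln(S/K) + (r - q + 0.5*sigma^2) * T) / (sigma * sqrt(T)) = 0.12568188
d2 = d1 - sigma * sqrt(T) = -0.20499923
exp(-rT) = 0.98955493; exp(-qT) = 1.00000000
C = S_0 * exp(-qT) * N(d1) - K * exp(-rT) * N(d2)
N(d1) = 0.55000813; N(d2) = 0.41878636
C = 22.1800 * 1.00000000 * 0.55000813 - 22.7100 * 0.98955493 * 0.41878636 = 2.7879


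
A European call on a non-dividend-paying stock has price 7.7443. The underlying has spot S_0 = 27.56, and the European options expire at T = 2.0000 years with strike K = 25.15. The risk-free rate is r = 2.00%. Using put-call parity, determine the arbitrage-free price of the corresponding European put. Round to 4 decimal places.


Answer: Put price = 4.3482

Derivation:
Put-call parity: C - P = S_0 * exp(-qT) - K * exp(-rT).
S_0 * exp(-qT) = 27.5600 * 1.00000000 = 27.56000000
K * exp(-rT) = 25.1500 * 0.96078944 = 24.16385439
P = C - S*exp(-qT) + K*exp(-rT)
P = 7.7443 - 27.56000000 + 24.16385439 = 4.3482


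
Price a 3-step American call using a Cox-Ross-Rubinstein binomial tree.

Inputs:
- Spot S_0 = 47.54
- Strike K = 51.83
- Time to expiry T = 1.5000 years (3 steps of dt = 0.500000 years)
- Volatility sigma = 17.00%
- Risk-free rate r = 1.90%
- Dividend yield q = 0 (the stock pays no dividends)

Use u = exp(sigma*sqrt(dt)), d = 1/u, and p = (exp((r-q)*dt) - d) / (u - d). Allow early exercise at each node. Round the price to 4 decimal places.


dt = T/N = 0.500000
u = exp(sigma*sqrt(dt)) = 1.127732; d = 1/u = 0.886736
p = (exp((r-q)*dt) - d) / (u - d) = 0.509592
Discount per step: exp(-r*dt) = 0.990545
Stock lattice S(k, i) with i counting down-moves:
  k=0: S(0,0) = 47.5400
  k=1: S(1,0) = 53.6124; S(1,1) = 42.1554
  k=2: S(2,0) = 60.4603; S(2,1) = 47.5400; S(2,2) = 37.3807
  k=3: S(3,0) = 68.1830; S(3,1) = 53.6124; S(3,2) = 42.1554; S(3,3) = 33.1468
Terminal payoffs V(N, i) = max(S_T - K, 0):
  V(3,0) = 16.353045; V(3,1) = 1.782359; V(3,2) = 0.000000; V(3,3) = 0.000000
Backward induction: V(k, i) = exp(-r*dt) * [p * V(k+1, i) + (1-p) * V(k+1, i+1)]; then take max(V_cont, immediate exercise) for American.
  V(2,0) = exp(-r*dt) * [p*16.353045 + (1-p)*1.782359] = 9.120403; exercise = 8.630349; V(2,0) = max -> 9.120403
  V(2,1) = exp(-r*dt) * [p*1.782359 + (1-p)*0.000000] = 0.899687; exercise = 0.000000; V(2,1) = max -> 0.899687
  V(2,2) = exp(-r*dt) * [p*0.000000 + (1-p)*0.000000] = 0.000000; exercise = 0.000000; V(2,2) = max -> 0.000000
  V(1,0) = exp(-r*dt) * [p*9.120403 + (1-p)*0.899687] = 5.040780; exercise = 1.782359; V(1,0) = max -> 5.040780
  V(1,1) = exp(-r*dt) * [p*0.899687 + (1-p)*0.000000] = 0.454138; exercise = 0.000000; V(1,1) = max -> 0.454138
  V(0,0) = exp(-r*dt) * [p*5.040780 + (1-p)*0.454138] = 2.765060; exercise = 0.000000; V(0,0) = max -> 2.765060

Answer: Price = V(0,0) = 2.7651


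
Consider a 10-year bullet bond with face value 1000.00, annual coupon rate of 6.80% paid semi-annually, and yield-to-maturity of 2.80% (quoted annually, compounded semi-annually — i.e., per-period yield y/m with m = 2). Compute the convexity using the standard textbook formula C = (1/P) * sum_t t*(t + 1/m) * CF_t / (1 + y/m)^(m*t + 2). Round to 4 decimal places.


Answer: Convexity = 72.7377

Derivation:
Coupon per period c = face * coupon_rate / m = 34.000000
Periods per year m = 2; per-period yield y/m = 0.014000
Number of cashflows N = 20
Cashflows (t years, CF_t, discount factor 1/(1+y/m)^(m*t), PV):
  t = 0.5000: CF_t = 34.000000, DF = 0.986193, PV = 33.530572
  t = 1.0000: CF_t = 34.000000, DF = 0.972577, PV = 33.067625
  t = 1.5000: CF_t = 34.000000, DF = 0.959149, PV = 32.611070
  t = 2.0000: CF_t = 34.000000, DF = 0.945906, PV = 32.160819
  t = 2.5000: CF_t = 34.000000, DF = 0.932847, PV = 31.716784
  t = 3.0000: CF_t = 34.000000, DF = 0.919967, PV = 31.278880
  t = 3.5000: CF_t = 34.000000, DF = 0.907265, PV = 30.847021
  t = 4.0000: CF_t = 34.000000, DF = 0.894739, PV = 30.421125
  t = 4.5000: CF_t = 34.000000, DF = 0.882386, PV = 30.001110
  t = 5.0000: CF_t = 34.000000, DF = 0.870203, PV = 29.586893
  t = 5.5000: CF_t = 34.000000, DF = 0.858188, PV = 29.178396
  t = 6.0000: CF_t = 34.000000, DF = 0.846339, PV = 28.775538
  t = 6.5000: CF_t = 34.000000, DF = 0.834654, PV = 28.378243
  t = 7.0000: CF_t = 34.000000, DF = 0.823130, PV = 27.986433
  t = 7.5000: CF_t = 34.000000, DF = 0.811766, PV = 27.600032
  t = 8.0000: CF_t = 34.000000, DF = 0.800558, PV = 27.218967
  t = 8.5000: CF_t = 34.000000, DF = 0.789505, PV = 26.843163
  t = 9.0000: CF_t = 34.000000, DF = 0.778604, PV = 26.472547
  t = 9.5000: CF_t = 34.000000, DF = 0.767854, PV = 26.107048
  t = 10.0000: CF_t = 1034.000000, DF = 0.757253, PV = 782.999417
Price P = sum_t PV_t = 1346.781684
Convexity numerator sum_t t*(t + 1/m) * CF_t / (1+y/m)^(m*t + 2):
  t = 0.5000: term = 16.305535
  t = 1.0000: term = 48.241228
  t = 1.5000: term = 95.150351
  t = 2.0000: term = 156.394398
  t = 2.5000: term = 231.352659
  t = 3.0000: term = 319.421817
  t = 3.5000: term = 420.015539
  t = 4.0000: term = 532.564081
  t = 4.5000: term = 656.513907
  t = 5.0000: term = 791.327304
  t = 5.5000: term = 936.482017
  t = 6.0000: term = 1091.470882
  t = 6.5000: term = 1255.801475
  t = 7.0000: term = 1428.995761
  t = 7.5000: term = 1610.589756
  t = 8.0000: term = 1800.133192
  t = 8.5000: term = 1997.189192
  t = 9.0000: term = 2201.333951
  t = 9.5000: term = 2412.156423
  t = 10.0000: term = 79960.376044
Convexity = (1/P) * sum = 97961.815513 / 1346.781684 = 72.737710


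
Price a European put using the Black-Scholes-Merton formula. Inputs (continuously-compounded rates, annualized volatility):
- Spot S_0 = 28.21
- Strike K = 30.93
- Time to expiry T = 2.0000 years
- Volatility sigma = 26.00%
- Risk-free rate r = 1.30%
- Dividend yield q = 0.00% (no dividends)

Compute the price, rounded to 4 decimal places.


Answer: Price = 5.2862

Derivation:
d1 = (ln(S/K) + (r - q + 0.5*sigma^2) * T) / (sigma * sqrt(T)) = 0.00421528
d2 = d1 - sigma * sqrt(T) = -0.36348025
exp(-rT) = 0.97433509; exp(-qT) = 1.00000000
P = K * exp(-rT) * N(-d2) - S_0 * exp(-qT) * N(-d1)
N(-d1) = 0.49831835; N(-d2) = 0.64187692
P = 30.9300 * 0.97433509 * 0.64187692 - 28.2100 * 1.00000000 * 0.49831835 = 5.2862


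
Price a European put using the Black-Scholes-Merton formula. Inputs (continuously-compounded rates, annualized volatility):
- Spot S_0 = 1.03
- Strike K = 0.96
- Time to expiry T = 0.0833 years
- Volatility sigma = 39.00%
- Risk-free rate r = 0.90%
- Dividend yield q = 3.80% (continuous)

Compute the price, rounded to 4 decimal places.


Answer: Price = 0.0187

Derivation:
d1 = (ln(S/K) + (r - q + 0.5*sigma^2) * T) / (sigma * sqrt(T)) = 0.66008835
d2 = d1 - sigma * sqrt(T) = 0.54752757
exp(-rT) = 0.99925058; exp(-qT) = 0.99683960
P = K * exp(-rT) * N(-d2) - S_0 * exp(-qT) * N(-d1)
N(-d1) = 0.25459857; N(-d2) = 0.29200817
P = 0.9600 * 0.99925058 * 0.29200817 - 1.0300 * 0.99683960 * 0.25459857 = 0.0187


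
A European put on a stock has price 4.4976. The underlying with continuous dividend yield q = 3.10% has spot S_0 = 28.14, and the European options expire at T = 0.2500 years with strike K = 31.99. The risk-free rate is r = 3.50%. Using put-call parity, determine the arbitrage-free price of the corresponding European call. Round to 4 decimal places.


Answer: Call price = 0.7090

Derivation:
Put-call parity: C - P = S_0 * exp(-qT) - K * exp(-rT).
S_0 * exp(-qT) = 28.1400 * 0.99227995 = 27.92275790
K * exp(-rT) = 31.9900 * 0.99128817 = 31.71130855
C = P + S*exp(-qT) - K*exp(-rT)
C = 4.4976 + 27.92275790 - 31.71130855 = 0.7090


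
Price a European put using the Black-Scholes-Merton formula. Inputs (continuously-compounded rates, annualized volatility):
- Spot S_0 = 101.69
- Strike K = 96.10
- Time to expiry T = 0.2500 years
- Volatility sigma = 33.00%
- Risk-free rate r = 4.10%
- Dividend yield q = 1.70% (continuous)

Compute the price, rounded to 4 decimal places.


d1 = (ln(S/K) + (r - q + 0.5*sigma^2) * T) / (sigma * sqrt(T)) = 0.46152821
d2 = d1 - sigma * sqrt(T) = 0.29652821
exp(-rT) = 0.98980235; exp(-qT) = 0.99575902
P = K * exp(-rT) * N(-d2) - S_0 * exp(-qT) * N(-d1)
N(-d1) = 0.32220985; N(-d2) = 0.38341337
P = 96.1000 * 0.98980235 * 0.38341337 - 101.6900 * 0.99575902 * 0.32220985 = 3.8437

Answer: Price = 3.8437


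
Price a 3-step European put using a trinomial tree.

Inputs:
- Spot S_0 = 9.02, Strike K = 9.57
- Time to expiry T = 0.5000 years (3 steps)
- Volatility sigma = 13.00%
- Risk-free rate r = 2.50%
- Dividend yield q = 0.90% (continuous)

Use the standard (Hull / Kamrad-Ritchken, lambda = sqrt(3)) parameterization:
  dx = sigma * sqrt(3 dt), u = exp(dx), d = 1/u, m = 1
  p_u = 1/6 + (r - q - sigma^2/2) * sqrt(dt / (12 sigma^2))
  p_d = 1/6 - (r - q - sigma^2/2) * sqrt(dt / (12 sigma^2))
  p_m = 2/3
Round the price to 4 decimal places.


dt = T/N = 0.166667; dx = sigma*sqrt(3*dt) = 0.091924
u = exp(dx) = 1.096281; d = 1/u = 0.912175
p_u = 0.173511, p_m = 0.666667, p_d = 0.159822
Discount per step: exp(-r*dt) = 0.995842
Stock lattice S(k, j) with j the centered position index:
  k=0: S(0,+0) = 9.0200
  k=1: S(1,-1) = 8.2278; S(1,+0) = 9.0200; S(1,+1) = 9.8885
  k=2: S(2,-2) = 7.5052; S(2,-1) = 8.2278; S(2,+0) = 9.0200; S(2,+1) = 9.8885; S(2,+2) = 10.8405
  k=3: S(3,-3) = 6.8461; S(3,-2) = 7.5052; S(3,-1) = 8.2278; S(3,+0) = 9.0200; S(3,+1) = 9.8885; S(3,+2) = 10.8405; S(3,+3) = 11.8843
Terminal payoffs V(N, j) = max(K - S_T, 0):
  V(3,-3) = 2.723944; V(3,-2) = 2.064797; V(3,-1) = 1.342185; V(3,+0) = 0.550000; V(3,+1) = 0.000000; V(3,+2) = 0.000000; V(3,+3) = 0.000000
Backward induction: V(k, j) = exp(-r*dt) * [p_u * V(k+1, j+1) + p_m * V(k+1, j) + p_d * V(k+1, j-1)]
  V(2,-2) = exp(-r*dt) * [p_u*1.342185 + p_m*2.064797 + p_d*2.723944] = 2.036260
  V(2,-1) = exp(-r*dt) * [p_u*0.550000 + p_m*1.342185 + p_d*2.064797] = 1.314732
  V(2,+0) = exp(-r*dt) * [p_u*0.000000 + p_m*0.550000 + p_d*1.342185] = 0.578761
  V(2,+1) = exp(-r*dt) * [p_u*0.000000 + p_m*0.000000 + p_d*0.550000] = 0.087537
  V(2,+2) = exp(-r*dt) * [p_u*0.000000 + p_m*0.000000 + p_d*0.000000] = 0.000000
  V(1,-1) = exp(-r*dt) * [p_u*0.578761 + p_m*1.314732 + p_d*2.036260] = 1.296934
  V(1,+0) = exp(-r*dt) * [p_u*0.087537 + p_m*0.578761 + p_d*1.314732] = 0.608612
  V(1,+1) = exp(-r*dt) * [p_u*0.000000 + p_m*0.087537 + p_d*0.578761] = 0.150229
  V(0,+0) = exp(-r*dt) * [p_u*0.150229 + p_m*0.608612 + p_d*1.296934] = 0.636429

Answer: Price = V(0,0) = 0.6364


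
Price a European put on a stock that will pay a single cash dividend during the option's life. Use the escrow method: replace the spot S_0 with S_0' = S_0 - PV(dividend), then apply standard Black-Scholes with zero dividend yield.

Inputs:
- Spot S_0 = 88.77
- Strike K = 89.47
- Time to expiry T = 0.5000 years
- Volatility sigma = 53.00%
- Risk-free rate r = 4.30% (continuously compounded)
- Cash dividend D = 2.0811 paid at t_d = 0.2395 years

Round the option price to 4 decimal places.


PV(D) = D * exp(-r * t_d) = 2.0811 * 0.98975435 = 2.05977777
S_0' = S_0 - PV(D) = 88.7700 - 2.05977777 = 86.71022223
d1 = (ln(S_0'/K) + (r + sigma^2/2)*T) / (sigma*sqrt(T)) = 0.16114939
d2 = d1 - sigma*sqrt(T) = -0.21361721
exp(-rT) = 0.97872948
N(-d1) = 0.43598787; N(-d2) = 0.58457721
P = K * exp(-rT) * N(-d2) - S_0' * N(-d1) = 89.4700 * 0.97872948 * 0.58457721 - 86.71022223 * 0.43598787 = 13.3850

Answer: Price = 13.3850


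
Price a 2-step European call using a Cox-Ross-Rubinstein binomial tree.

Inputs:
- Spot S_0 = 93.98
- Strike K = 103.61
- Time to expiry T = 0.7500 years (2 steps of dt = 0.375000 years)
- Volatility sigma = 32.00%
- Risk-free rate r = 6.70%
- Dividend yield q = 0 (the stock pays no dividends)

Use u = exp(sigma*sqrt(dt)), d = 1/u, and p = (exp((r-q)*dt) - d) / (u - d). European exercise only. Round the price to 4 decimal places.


Answer: Price = V(0,0) = 8.9681

Derivation:
dt = T/N = 0.375000
u = exp(sigma*sqrt(dt)) = 1.216477; d = 1/u = 0.822046
p = (exp((r-q)*dt) - d) / (u - d) = 0.515673
Discount per step: exp(-r*dt) = 0.975188
Stock lattice S(k, i) with i counting down-moves:
  k=0: S(0,0) = 93.9800
  k=1: S(1,0) = 114.3245; S(1,1) = 77.2559
  k=2: S(2,0) = 139.0732; S(2,1) = 93.9800; S(2,2) = 63.5079
Terminal payoffs V(N, i) = max(S_T - K, 0):
  V(2,0) = 35.463192; V(2,1) = 0.000000; V(2,2) = 0.000000
Backward induction: V(k, i) = exp(-r*dt) * [p * V(k+1, i) + (1-p) * V(k+1, i+1)].
  V(1,0) = exp(-r*dt) * [p*35.463192 + (1-p)*0.000000] = 17.833650
  V(1,1) = exp(-r*dt) * [p*0.000000 + (1-p)*0.000000] = 0.000000
  V(0,0) = exp(-r*dt) * [p*17.833650 + (1-p)*0.000000] = 8.968146


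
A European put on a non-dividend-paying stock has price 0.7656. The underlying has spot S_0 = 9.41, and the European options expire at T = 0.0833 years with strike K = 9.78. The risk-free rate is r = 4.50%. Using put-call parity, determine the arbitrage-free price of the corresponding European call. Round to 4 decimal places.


Put-call parity: C - P = S_0 * exp(-qT) - K * exp(-rT).
S_0 * exp(-qT) = 9.4100 * 1.00000000 = 9.41000000
K * exp(-rT) = 9.7800 * 0.99625852 = 9.74340829
C = P + S*exp(-qT) - K*exp(-rT)
C = 0.7656 + 9.41000000 - 9.74340829 = 0.4322

Answer: Call price = 0.4322


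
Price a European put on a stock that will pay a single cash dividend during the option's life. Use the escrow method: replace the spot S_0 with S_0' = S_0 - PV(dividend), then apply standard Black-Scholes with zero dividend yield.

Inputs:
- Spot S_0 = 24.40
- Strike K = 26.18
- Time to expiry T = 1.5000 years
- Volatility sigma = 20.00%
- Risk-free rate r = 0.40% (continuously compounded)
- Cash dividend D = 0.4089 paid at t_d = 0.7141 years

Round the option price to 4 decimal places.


Answer: Price = 3.5854

Derivation:
PV(D) = D * exp(-r * t_d) = 0.4089 * 0.99714768 = 0.40773368
S_0' = S_0 - PV(D) = 24.4000 - 0.40773368 = 23.99226632
d1 = (ln(S_0'/K) + (r + sigma^2/2)*T) / (sigma*sqrt(T)) = -0.20928530
d2 = d1 - sigma*sqrt(T) = -0.45423427
exp(-rT) = 0.99401796
N(-d1) = 0.58288724; N(-d2) = 0.67516989
P = K * exp(-rT) * N(-d2) - S_0' * N(-d1) = 26.1800 * 0.99401796 * 0.67516989 - 23.99226632 * 0.58288724 = 3.5854


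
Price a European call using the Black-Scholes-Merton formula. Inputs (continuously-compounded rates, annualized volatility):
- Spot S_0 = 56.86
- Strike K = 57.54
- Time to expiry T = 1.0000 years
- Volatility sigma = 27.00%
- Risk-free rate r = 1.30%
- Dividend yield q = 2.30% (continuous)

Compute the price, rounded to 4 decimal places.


d1 = (ln(S/K) + (r - q + 0.5*sigma^2) * T) / (sigma * sqrt(T)) = 0.05393240
d2 = d1 - sigma * sqrt(T) = -0.21606760
exp(-rT) = 0.98708414; exp(-qT) = 0.97726248
C = S_0 * exp(-qT) * N(d1) - K * exp(-rT) * N(d2)
N(d1) = 0.52150549; N(d2) = 0.41446753
C = 56.8600 * 0.97726248 * 0.52150549 - 57.5400 * 0.98708414 * 0.41446753 = 5.4381

Answer: Price = 5.4381


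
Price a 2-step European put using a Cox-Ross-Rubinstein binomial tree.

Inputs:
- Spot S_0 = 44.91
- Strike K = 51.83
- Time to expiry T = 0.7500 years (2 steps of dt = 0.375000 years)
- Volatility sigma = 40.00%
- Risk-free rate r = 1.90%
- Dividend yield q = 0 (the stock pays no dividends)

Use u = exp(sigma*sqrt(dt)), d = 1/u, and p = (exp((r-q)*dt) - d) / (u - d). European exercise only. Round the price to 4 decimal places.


Answer: Price = V(0,0) = 10.5401

Derivation:
dt = T/N = 0.375000
u = exp(sigma*sqrt(dt)) = 1.277556; d = 1/u = 0.782744
p = (exp((r-q)*dt) - d) / (u - d) = 0.453518
Discount per step: exp(-r*dt) = 0.992900
Stock lattice S(k, i) with i counting down-moves:
  k=0: S(0,0) = 44.9100
  k=1: S(1,0) = 57.3750; S(1,1) = 35.1531
  k=2: S(2,0) = 73.2998; S(2,1) = 44.9100; S(2,2) = 27.5159
Terminal payoffs V(N, i) = max(K - S_T, 0):
  V(2,0) = 0.000000; V(2,1) = 6.920000; V(2,2) = 24.314141
Backward induction: V(k, i) = exp(-r*dt) * [p * V(k+1, i) + (1-p) * V(k+1, i+1)].
  V(1,0) = exp(-r*dt) * [p*0.000000 + (1-p)*6.920000] = 3.754807
  V(1,1) = exp(-r*dt) * [p*6.920000 + (1-p)*24.314141] = 16.308969
  V(0,0) = exp(-r*dt) * [p*3.754807 + (1-p)*16.308969] = 10.540065


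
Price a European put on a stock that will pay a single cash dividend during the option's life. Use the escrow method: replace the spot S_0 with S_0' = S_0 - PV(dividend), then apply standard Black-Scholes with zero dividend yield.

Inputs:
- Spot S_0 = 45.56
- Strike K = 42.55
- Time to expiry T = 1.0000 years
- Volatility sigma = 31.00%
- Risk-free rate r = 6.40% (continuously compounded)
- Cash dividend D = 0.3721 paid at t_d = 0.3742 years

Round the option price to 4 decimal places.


Answer: Price = 3.0116

Derivation:
PV(D) = D * exp(-r * t_d) = 0.3721 * 0.97633570 = 0.36329451
S_0' = S_0 - PV(D) = 45.5600 - 0.36329451 = 45.19670549
d1 = (ln(S_0'/K) + (r + sigma^2/2)*T) / (sigma*sqrt(T)) = 0.55611078
d2 = d1 - sigma*sqrt(T) = 0.24611078
exp(-rT) = 0.93800500
N(-d1) = 0.28906756; N(-d2) = 0.40279824
P = K * exp(-rT) * N(-d2) - S_0' * N(-d1) = 42.5500 * 0.93800500 * 0.40279824 - 45.19670549 * 0.28906756 = 3.0116


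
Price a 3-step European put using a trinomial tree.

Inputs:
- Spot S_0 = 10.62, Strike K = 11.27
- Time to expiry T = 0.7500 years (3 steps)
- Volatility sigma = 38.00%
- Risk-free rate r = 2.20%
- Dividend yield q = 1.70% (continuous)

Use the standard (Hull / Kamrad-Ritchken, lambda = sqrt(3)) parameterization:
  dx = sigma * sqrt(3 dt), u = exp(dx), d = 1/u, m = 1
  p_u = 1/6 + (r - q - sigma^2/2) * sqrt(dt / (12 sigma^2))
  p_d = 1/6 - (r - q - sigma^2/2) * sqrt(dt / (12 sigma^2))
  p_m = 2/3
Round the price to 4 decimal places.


Answer: Price = V(0,0) = 1.6996

Derivation:
dt = T/N = 0.250000; dx = sigma*sqrt(3*dt) = 0.329090
u = exp(dx) = 1.389702; d = 1/u = 0.719579
p_u = 0.141142, p_m = 0.666667, p_d = 0.192192
Discount per step: exp(-r*dt) = 0.994515
Stock lattice S(k, j) with j the centered position index:
  k=0: S(0,+0) = 10.6200
  k=1: S(1,-1) = 7.6419; S(1,+0) = 10.6200; S(1,+1) = 14.7586
  k=2: S(2,-2) = 5.4990; S(2,-1) = 7.6419; S(2,+0) = 10.6200; S(2,+1) = 14.7586; S(2,+2) = 20.5101
  k=3: S(3,-3) = 3.9569; S(3,-2) = 5.4990; S(3,-1) = 7.6419; S(3,+0) = 10.6200; S(3,+1) = 14.7586; S(3,+2) = 20.5101; S(3,+3) = 28.5030
Terminal payoffs V(N, j) = max(K - S_T, 0):
  V(3,-3) = 7.313064; V(3,-2) = 5.771036; V(3,-1) = 3.628076; V(3,+0) = 0.650000; V(3,+1) = 0.000000; V(3,+2) = 0.000000; V(3,+3) = 0.000000
Backward induction: V(k, j) = exp(-r*dt) * [p_u * V(k+1, j+1) + p_m * V(k+1, j) + p_d * V(k+1, j-1)]
  V(2,-2) = exp(-r*dt) * [p_u*3.628076 + p_m*5.771036 + p_d*7.313064] = 5.733320
  V(2,-1) = exp(-r*dt) * [p_u*0.650000 + p_m*3.628076 + p_d*5.771036] = 3.599751
  V(2,+0) = exp(-r*dt) * [p_u*0.000000 + p_m*0.650000 + p_d*3.628076] = 1.124418
  V(2,+1) = exp(-r*dt) * [p_u*0.000000 + p_m*0.000000 + p_d*0.650000] = 0.124239
  V(2,+2) = exp(-r*dt) * [p_u*0.000000 + p_m*0.000000 + p_d*0.000000] = 0.000000
  V(1,-1) = exp(-r*dt) * [p_u*1.124418 + p_m*3.599751 + p_d*5.733320] = 3.640355
  V(1,+0) = exp(-r*dt) * [p_u*0.124239 + p_m*1.124418 + p_d*3.599751] = 1.450987
  V(1,+1) = exp(-r*dt) * [p_u*0.000000 + p_m*0.124239 + p_d*1.124418] = 0.297290
  V(0,+0) = exp(-r*dt) * [p_u*0.297290 + p_m*1.450987 + p_d*3.640355] = 1.699557


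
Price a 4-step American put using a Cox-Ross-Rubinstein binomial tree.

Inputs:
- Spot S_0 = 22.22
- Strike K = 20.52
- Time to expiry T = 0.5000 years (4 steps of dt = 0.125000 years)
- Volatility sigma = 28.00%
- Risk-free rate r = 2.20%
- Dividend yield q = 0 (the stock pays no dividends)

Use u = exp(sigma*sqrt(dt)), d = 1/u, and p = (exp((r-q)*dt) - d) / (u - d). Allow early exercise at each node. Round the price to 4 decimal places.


dt = T/N = 0.125000
u = exp(sigma*sqrt(dt)) = 1.104061; d = 1/u = 0.905747
p = (exp((r-q)*dt) - d) / (u - d) = 0.489157
Discount per step: exp(-r*dt) = 0.997254
Stock lattice S(k, i) with i counting down-moves:
  k=0: S(0,0) = 22.2200
  k=1: S(1,0) = 24.5322; S(1,1) = 20.1257
  k=2: S(2,0) = 27.0851; S(2,1) = 22.2200; S(2,2) = 18.2288
  k=3: S(3,0) = 29.9036; S(3,1) = 24.5322; S(3,2) = 20.1257; S(3,3) = 16.5107
  k=4: S(4,0) = 33.0153; S(4,1) = 27.0851; S(4,2) = 22.2200; S(4,3) = 18.2288; S(4,4) = 14.9545
Terminal payoffs V(N, i) = max(K - S_T, 0):
  V(4,0) = 0.000000; V(4,1) = 0.000000; V(4,2) = 0.000000; V(4,3) = 2.291198; V(4,4) = 5.565489
Backward induction: V(k, i) = exp(-r*dt) * [p * V(k+1, i) + (1-p) * V(k+1, i+1)]; then take max(V_cont, immediate exercise) for American.
  V(3,0) = exp(-r*dt) * [p*0.000000 + (1-p)*0.000000] = 0.000000; exercise = 0.000000; V(3,0) = max -> 0.000000
  V(3,1) = exp(-r*dt) * [p*0.000000 + (1-p)*0.000000] = 0.000000; exercise = 0.000000; V(3,1) = max -> 0.000000
  V(3,2) = exp(-r*dt) * [p*0.000000 + (1-p)*2.291198] = 1.167227; exercise = 0.394295; V(3,2) = max -> 1.167227
  V(3,3) = exp(-r*dt) * [p*2.291198 + (1-p)*5.565489] = 3.952959; exercise = 4.009312; V(3,3) = max -> 4.009312
  V(2,0) = exp(-r*dt) * [p*0.000000 + (1-p)*0.000000] = 0.000000; exercise = 0.000000; V(2,0) = max -> 0.000000
  V(2,1) = exp(-r*dt) * [p*0.000000 + (1-p)*1.167227] = 0.594632; exercise = 0.000000; V(2,1) = max -> 0.594632
  V(2,2) = exp(-r*dt) * [p*1.167227 + (1-p)*4.009312] = 2.611892; exercise = 2.291198; V(2,2) = max -> 2.611892
  V(1,0) = exp(-r*dt) * [p*0.000000 + (1-p)*0.594632] = 0.302929; exercise = 0.000000; V(1,0) = max -> 0.302929
  V(1,1) = exp(-r*dt) * [p*0.594632 + (1-p)*2.611892] = 1.620671; exercise = 0.394295; V(1,1) = max -> 1.620671
  V(0,0) = exp(-r*dt) * [p*0.302929 + (1-p)*1.620671] = 0.973407; exercise = 0.000000; V(0,0) = max -> 0.973407

Answer: Price = V(0,0) = 0.9734


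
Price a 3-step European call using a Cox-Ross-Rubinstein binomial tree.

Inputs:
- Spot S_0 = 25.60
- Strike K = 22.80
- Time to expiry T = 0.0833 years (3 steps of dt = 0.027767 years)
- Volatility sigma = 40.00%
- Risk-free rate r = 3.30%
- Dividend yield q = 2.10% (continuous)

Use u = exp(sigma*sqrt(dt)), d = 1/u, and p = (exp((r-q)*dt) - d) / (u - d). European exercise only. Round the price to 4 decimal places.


dt = T/N = 0.027767
u = exp(sigma*sqrt(dt)) = 1.068925; d = 1/u = 0.935519
p = (exp((r-q)*dt) - d) / (u - d) = 0.485841
Discount per step: exp(-r*dt) = 0.999084
Stock lattice S(k, i) with i counting down-moves:
  k=0: S(0,0) = 25.6000
  k=1: S(1,0) = 27.3645; S(1,1) = 23.9493
  k=2: S(2,0) = 29.2506; S(2,1) = 25.6000; S(2,2) = 22.4050
  k=3: S(3,0) = 31.2667; S(3,1) = 27.3645; S(3,2) = 23.9493; S(3,3) = 20.9603
Terminal payoffs V(N, i) = max(S_T - K, 0):
  V(3,0) = 8.466660; V(3,1) = 4.564476; V(3,2) = 1.149298; V(3,3) = 0.000000
Backward induction: V(k, i) = exp(-r*dt) * [p * V(k+1, i) + (1-p) * V(k+1, i+1)].
  V(2,0) = exp(-r*dt) * [p*8.466660 + (1-p)*4.564476] = 6.454400
  V(2,1) = exp(-r*dt) * [p*4.564476 + (1-p)*1.149298] = 2.805959
  V(2,2) = exp(-r*dt) * [p*1.149298 + (1-p)*0.000000] = 0.557865
  V(1,0) = exp(-r*dt) * [p*6.454400 + (1-p)*2.805959] = 4.574327
  V(1,1) = exp(-r*dt) * [p*2.805959 + (1-p)*0.557865] = 1.648570
  V(0,0) = exp(-r*dt) * [p*4.574327 + (1-p)*1.648570] = 3.067211

Answer: Price = V(0,0) = 3.0672


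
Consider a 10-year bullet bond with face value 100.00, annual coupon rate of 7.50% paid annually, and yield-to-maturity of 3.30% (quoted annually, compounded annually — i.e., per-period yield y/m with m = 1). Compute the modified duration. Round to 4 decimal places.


Answer: Modified duration = 7.5311

Derivation:
Coupon per period c = face * coupon_rate / m = 7.500000
Periods per year m = 1; per-period yield y/m = 0.033000
Number of cashflows N = 10
Cashflows (t years, CF_t, discount factor 1/(1+y/m)^(m*t), PV):
  t = 1.0000: CF_t = 7.500000, DF = 0.968054, PV = 7.260407
  t = 2.0000: CF_t = 7.500000, DF = 0.937129, PV = 7.028467
  t = 3.0000: CF_t = 7.500000, DF = 0.907192, PV = 6.803937
  t = 4.0000: CF_t = 7.500000, DF = 0.878211, PV = 6.586580
  t = 5.0000: CF_t = 7.500000, DF = 0.850156, PV = 6.376167
  t = 6.0000: CF_t = 7.500000, DF = 0.822997, PV = 6.172475
  t = 7.0000: CF_t = 7.500000, DF = 0.796705, PV = 5.975290
  t = 8.0000: CF_t = 7.500000, DF = 0.771254, PV = 5.784405
  t = 9.0000: CF_t = 7.500000, DF = 0.746616, PV = 5.599618
  t = 10.0000: CF_t = 107.500000, DF = 0.722764, PV = 77.697179
Price P = sum_t PV_t = 135.284524
First compute Macaulay numerator sum_t t * PV_t:
  t * PV_t at t = 1.0000: 7.260407
  t * PV_t at t = 2.0000: 14.056934
  t * PV_t at t = 3.0000: 20.411812
  t * PV_t at t = 4.0000: 26.346320
  t * PV_t at t = 5.0000: 31.880833
  t * PV_t at t = 6.0000: 37.034850
  t * PV_t at t = 7.0000: 41.827032
  t * PV_t at t = 8.0000: 46.275240
  t * PV_t at t = 9.0000: 50.396558
  t * PV_t at t = 10.0000: 776.971787
Macaulay duration D = 1052.461773 / 135.284524 = 7.779617
Modified duration = D / (1 + y/m) = 7.779617 / (1 + 0.033000) = 7.531091


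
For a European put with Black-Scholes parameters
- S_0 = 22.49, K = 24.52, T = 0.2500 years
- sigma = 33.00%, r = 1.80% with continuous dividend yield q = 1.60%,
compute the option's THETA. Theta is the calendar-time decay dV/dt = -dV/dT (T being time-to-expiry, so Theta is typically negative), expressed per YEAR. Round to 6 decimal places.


d1 = -0.4382172430; d2 = -0.6032172430
phi(d1) = 0.3624184813; exp(-qT) = 0.9960079893; exp(-rT) = 0.9955101098
Theta = -S*exp(-qT)*phi(d1)*sigma/(2*sqrt(T)) + r*K*exp(-rT)*N(-d2) - q*S*exp(-qT)*N(-d1)
N(-d1) = 0.6693855949; N(-d2) = 0.7268179109; sqrt(T) = 0.5000000000
Term 1 = -22.4900 * 0.9960079893 * 0.3624184813 * 0.3300 / (2 * 0.5000000000) = -2.6790236870
Term 2 = 0.0180 * 24.5200 * 0.9955101098 * 0.7268179109 = 0.3193480487
Term 3 = -0.0160 * 22.4900 * 0.9960079893 * 0.6693855949 = -0.2399101500
Theta = -2.6790236870 + (0.3193480487) + (-0.2399101500) = -2.599586

Answer: Theta = -2.599586


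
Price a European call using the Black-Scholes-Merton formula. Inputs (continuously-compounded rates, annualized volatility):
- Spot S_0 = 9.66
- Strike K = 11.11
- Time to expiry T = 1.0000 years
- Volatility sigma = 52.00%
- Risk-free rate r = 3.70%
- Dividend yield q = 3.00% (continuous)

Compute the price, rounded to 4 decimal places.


d1 = (ln(S/K) + (r - q + 0.5*sigma^2) * T) / (sigma * sqrt(T)) = 0.00451547
d2 = d1 - sigma * sqrt(T) = -0.51548453
exp(-rT) = 0.96367614; exp(-qT) = 0.97044553
C = S_0 * exp(-qT) * N(d1) - K * exp(-rT) * N(d2)
N(d1) = 0.50180141; N(d2) = 0.30310724
C = 9.6600 * 0.97044553 * 0.50180141 - 11.1100 * 0.96367614 * 0.30310724 = 1.4589

Answer: Price = 1.4589


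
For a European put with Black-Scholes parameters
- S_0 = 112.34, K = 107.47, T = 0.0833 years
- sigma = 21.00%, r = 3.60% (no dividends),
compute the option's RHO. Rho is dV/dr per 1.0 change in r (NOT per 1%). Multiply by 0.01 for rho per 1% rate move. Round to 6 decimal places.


d1 = 0.8109898517; d2 = 0.7503801990
phi(d1) = 0.2871384421; exp(-qT) = 1.0000000000; exp(-rT) = 0.9970056919
N(-d2) = 0.2265128766
Rho = -K*T*exp(-rT)*N(-d2) = -107.4700 * 0.0833 * 0.9970056919 * 0.2265128766 = -2.021728

Answer: Rho = -2.021728


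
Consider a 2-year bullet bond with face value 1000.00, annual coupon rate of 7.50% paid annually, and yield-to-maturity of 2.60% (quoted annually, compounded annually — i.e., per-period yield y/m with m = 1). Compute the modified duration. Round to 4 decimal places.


Coupon per period c = face * coupon_rate / m = 75.000000
Periods per year m = 1; per-period yield y/m = 0.026000
Number of cashflows N = 2
Cashflows (t years, CF_t, discount factor 1/(1+y/m)^(m*t), PV):
  t = 1.0000: CF_t = 75.000000, DF = 0.974659, PV = 73.099415
  t = 2.0000: CF_t = 1075.000000, DF = 0.949960, PV = 1021.206905
Price P = sum_t PV_t = 1094.306320
First compute Macaulay numerator sum_t t * PV_t:
  t * PV_t at t = 1.0000: 73.099415
  t * PV_t at t = 2.0000: 2042.413810
Macaulay duration D = 2115.513225 / 1094.306320 = 1.933200
Modified duration = D / (1 + y/m) = 1.933200 / (1 + 0.026000) = 1.884211

Answer: Modified duration = 1.8842


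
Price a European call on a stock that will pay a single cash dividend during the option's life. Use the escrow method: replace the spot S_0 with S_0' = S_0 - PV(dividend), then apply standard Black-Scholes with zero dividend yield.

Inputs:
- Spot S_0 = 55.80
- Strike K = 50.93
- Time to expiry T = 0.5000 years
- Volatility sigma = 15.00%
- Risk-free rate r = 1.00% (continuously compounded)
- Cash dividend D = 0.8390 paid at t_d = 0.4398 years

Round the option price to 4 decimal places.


PV(D) = D * exp(-r * t_d) = 0.8390 * 0.99561166 = 0.83531818
S_0' = S_0 - PV(D) = 55.8000 - 0.83531818 = 54.96468182
d1 = (ln(S_0'/K) + (r + sigma^2/2)*T) / (sigma*sqrt(T)) = 0.81895872
d2 = d1 - sigma*sqrt(T) = 0.71289270
exp(-rT) = 0.99501248
N(d1) = 0.79359502; N(d2) = 0.76204392
C = S_0' * N(d1) - K * exp(-rT) * N(d2) = 54.96468182 * 0.79359502 - 50.9300 * 0.99501248 * 0.76204392 = 5.0024

Answer: Price = 5.0024


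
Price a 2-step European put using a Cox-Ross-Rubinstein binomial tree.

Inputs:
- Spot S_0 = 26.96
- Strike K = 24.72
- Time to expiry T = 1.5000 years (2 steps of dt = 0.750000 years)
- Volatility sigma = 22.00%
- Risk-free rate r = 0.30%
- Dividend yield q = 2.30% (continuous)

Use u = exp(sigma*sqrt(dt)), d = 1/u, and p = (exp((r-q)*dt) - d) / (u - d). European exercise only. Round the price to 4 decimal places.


Answer: Price = V(0,0) = 2.1569

Derivation:
dt = T/N = 0.750000
u = exp(sigma*sqrt(dt)) = 1.209885; d = 1/u = 0.826525
p = (exp((r-q)*dt) - d) / (u - d) = 0.413677
Discount per step: exp(-r*dt) = 0.997753
Stock lattice S(k, i) with i counting down-moves:
  k=0: S(0,0) = 26.9600
  k=1: S(1,0) = 32.6185; S(1,1) = 22.2831
  k=2: S(2,0) = 39.4647; S(2,1) = 26.9600; S(2,2) = 18.4175
Terminal payoffs V(N, i) = max(K - S_T, 0):
  V(2,0) = 0.000000; V(2,1) = 0.000000; V(2,2) = 6.302467
Backward induction: V(k, i) = exp(-r*dt) * [p * V(k+1, i) + (1-p) * V(k+1, i+1)].
  V(1,0) = exp(-r*dt) * [p*0.000000 + (1-p)*0.000000] = 0.000000
  V(1,1) = exp(-r*dt) * [p*0.000000 + (1-p)*6.302467] = 3.686979
  V(0,0) = exp(-r*dt) * [p*0.000000 + (1-p)*3.686979] = 2.156904


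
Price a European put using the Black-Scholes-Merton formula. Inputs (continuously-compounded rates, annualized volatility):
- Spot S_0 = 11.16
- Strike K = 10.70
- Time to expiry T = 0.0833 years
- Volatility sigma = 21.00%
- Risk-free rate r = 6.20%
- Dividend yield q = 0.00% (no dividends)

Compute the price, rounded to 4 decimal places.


d1 = (ln(S/K) + (r - q + 0.5*sigma^2) * T) / (sigma * sqrt(T)) = 0.80999607
d2 = d1 - sigma * sqrt(T) = 0.74938642
exp(-rT) = 0.99484871; exp(-qT) = 1.00000000
P = K * exp(-rT) * N(-d2) - S_0 * exp(-qT) * N(-d1)
N(-d1) = 0.20897122; N(-d2) = 0.22681217
P = 10.7000 * 0.99484871 * 0.22681217 - 11.1600 * 1.00000000 * 0.20897122 = 0.0823

Answer: Price = 0.0823


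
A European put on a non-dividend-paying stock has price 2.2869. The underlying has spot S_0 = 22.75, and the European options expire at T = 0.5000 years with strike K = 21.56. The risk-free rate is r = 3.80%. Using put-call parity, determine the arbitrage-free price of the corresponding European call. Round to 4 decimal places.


Answer: Call price = 3.8827

Derivation:
Put-call parity: C - P = S_0 * exp(-qT) - K * exp(-rT).
S_0 * exp(-qT) = 22.7500 * 1.00000000 = 22.75000000
K * exp(-rT) = 21.5600 * 0.98117936 = 21.15422705
C = P + S*exp(-qT) - K*exp(-rT)
C = 2.2869 + 22.75000000 - 21.15422705 = 3.8827


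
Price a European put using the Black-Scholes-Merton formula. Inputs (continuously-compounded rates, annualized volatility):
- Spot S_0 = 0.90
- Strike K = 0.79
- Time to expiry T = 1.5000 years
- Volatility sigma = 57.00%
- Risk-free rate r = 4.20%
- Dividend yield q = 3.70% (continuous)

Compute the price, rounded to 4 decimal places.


d1 = (ln(S/K) + (r - q + 0.5*sigma^2) * T) / (sigma * sqrt(T)) = 0.54653247
d2 = d1 - sigma * sqrt(T) = -0.15157211
exp(-rT) = 0.93894347; exp(-qT) = 0.94601202
P = K * exp(-rT) * N(-d2) - S_0 * exp(-qT) * N(-d1)
N(-d1) = 0.29234999; N(-d2) = 0.56023778
P = 0.7900 * 0.93894347 * 0.56023778 - 0.9000 * 0.94601202 * 0.29234999 = 0.1667

Answer: Price = 0.1667
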